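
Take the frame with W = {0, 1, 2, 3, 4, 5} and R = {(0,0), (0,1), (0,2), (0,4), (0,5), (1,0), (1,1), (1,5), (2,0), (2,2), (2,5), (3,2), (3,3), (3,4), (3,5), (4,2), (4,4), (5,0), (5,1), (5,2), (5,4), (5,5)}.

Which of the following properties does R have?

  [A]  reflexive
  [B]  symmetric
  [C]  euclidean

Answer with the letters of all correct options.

(A) reflexive: each world relates to itself.
(B) not symmetric: 0 R 4 but not 4 R 0.
(C) not euclidean: 0 R 1 and 0 R 2 but not 1 R 2.

A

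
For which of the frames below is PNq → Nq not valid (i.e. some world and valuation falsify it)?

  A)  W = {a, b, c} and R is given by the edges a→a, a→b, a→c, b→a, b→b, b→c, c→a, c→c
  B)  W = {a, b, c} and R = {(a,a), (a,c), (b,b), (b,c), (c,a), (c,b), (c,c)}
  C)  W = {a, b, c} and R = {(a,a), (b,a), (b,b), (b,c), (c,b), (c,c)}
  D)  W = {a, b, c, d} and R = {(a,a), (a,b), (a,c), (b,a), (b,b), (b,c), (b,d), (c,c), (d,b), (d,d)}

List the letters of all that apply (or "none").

A, B, C, D

The schema PNq → Nq is the dual of axiom 5; it is valid on a frame iff R is euclidean.
(A) R is not euclidean (a R c and a R b but not c R b), so the schema fails here.
(B) R is not euclidean (c R a and c R b but not a R b), so the schema fails here.
(C) R is not euclidean (b R a and b R b but not a R b), so the schema fails here.
(D) R is not euclidean (a R c and a R a but not c R a), so the schema fails here.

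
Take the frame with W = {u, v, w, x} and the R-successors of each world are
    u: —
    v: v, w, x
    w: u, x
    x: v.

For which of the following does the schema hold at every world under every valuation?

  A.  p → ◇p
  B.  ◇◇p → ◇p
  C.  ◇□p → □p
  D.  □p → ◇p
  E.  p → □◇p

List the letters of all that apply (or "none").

none

R is not reflexive: not u R u.
R is not symmetric: v R w but not w R v.
R is not transitive: v R w and w R u but not v R u.
R is not euclidean: v R w and v R v but not w R v.
R is not serial: u has no R-successor.
(A) p → ◇p (the dual of axiom T) characterises the reflexive frames. R is not reflexive — not valid.
(B) ◇◇p → ◇p is the dual of axiom 4, which corresponds to transitivity. R is not transitive — not valid.
(C) ◇□p → □p (the dual of axiom 5) characterises the euclidean frames. R is not euclidean — not valid.
(D) □p → ◇p (axiom D) characterises the serial frames. R is not serial — not valid.
(E) p → □◇p is axiom B; it is valid on a frame exactly when R is symmetric. R is not symmetric, so not valid.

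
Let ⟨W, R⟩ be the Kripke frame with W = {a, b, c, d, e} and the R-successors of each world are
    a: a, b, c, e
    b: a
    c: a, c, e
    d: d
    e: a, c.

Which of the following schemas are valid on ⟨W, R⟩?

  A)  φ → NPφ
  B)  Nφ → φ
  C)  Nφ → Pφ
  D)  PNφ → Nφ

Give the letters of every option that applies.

R is not reflexive: not b R b.
R is symmetric: every R-edge is matched by its reverse.
R is not euclidean: a R b and a R c but not b R c.
R is serial: every world has an R-successor.
(A) φ → NPφ is axiom B; it is valid on a frame exactly when R is symmetric. R is symmetric, so valid.
(B) axiom T: valid iff R is reflexive. R is not reflexive — not valid.
(C) Nφ → Pφ (axiom D) characterises the serial frames. R is serial — valid.
(D) PNφ → Nφ is the dual of axiom 5; it is valid on a frame exactly when R is euclidean. R is not euclidean, so not valid.

A, C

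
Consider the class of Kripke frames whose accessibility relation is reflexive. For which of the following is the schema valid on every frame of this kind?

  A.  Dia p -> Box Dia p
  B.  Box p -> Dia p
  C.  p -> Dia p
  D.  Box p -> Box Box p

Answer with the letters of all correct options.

A reflexive relation is serial.
(A) Dia p -> Box Dia p (axiom 5) characterises the euclidean frames. Such an R need not be euclidean — not valid.
(B) Box p -> Dia p is axiom D; it is valid on a frame exactly when R is serial. Every such R is serial, so valid.
(C) the dual of axiom T: valid iff R is reflexive. Every such R is reflexive — valid.
(D) Box p -> Box Box p is axiom 4, which corresponds to transitivity. Such an R need not be transitive — not valid.

B, C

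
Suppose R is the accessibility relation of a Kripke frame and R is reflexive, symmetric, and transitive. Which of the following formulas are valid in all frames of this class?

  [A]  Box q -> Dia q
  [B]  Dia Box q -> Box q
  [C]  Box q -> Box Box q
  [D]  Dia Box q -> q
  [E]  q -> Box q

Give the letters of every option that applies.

A relation that is reflexive, symmetric, and transitive is also euclidean and serial.
(A) axiom D: valid iff R is serial. Every such R is serial — valid.
(B) Dia Box q -> Box q (the dual of axiom 5) characterises the euclidean frames. Every such R is euclidean — valid.
(C) Box q -> Box Box q is axiom 4; it is valid on a frame exactly when R is transitive. Every such R is transitive, so valid.
(D) Dia Box q -> q (the dual of axiom B) characterises the symmetric frames. Every such R is symmetric — valid.
(E) q -> Box q is valid only on frames where every R-edge is a self-loop. Such an R need not be a subset of the identity — not valid.

A, B, C, D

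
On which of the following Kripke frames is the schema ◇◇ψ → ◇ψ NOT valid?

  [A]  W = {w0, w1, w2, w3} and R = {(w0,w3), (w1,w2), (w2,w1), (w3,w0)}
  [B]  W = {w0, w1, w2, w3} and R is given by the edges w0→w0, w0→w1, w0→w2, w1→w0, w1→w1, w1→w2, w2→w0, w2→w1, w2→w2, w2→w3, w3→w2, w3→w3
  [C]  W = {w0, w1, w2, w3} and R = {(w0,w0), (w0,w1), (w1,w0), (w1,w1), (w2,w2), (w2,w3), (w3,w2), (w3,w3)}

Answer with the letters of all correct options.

A, B

The schema ◇◇ψ → ◇ψ is the dual of axiom 4; it is valid on a frame iff R is transitive.
(A) R is not transitive (w0 R w3 and w3 R w0 but not w0 R w0), so the schema fails here.
(B) R is not transitive (w0 R w2 and w2 R w3 but not w0 R w3), so the schema fails here.
(C) R is transitive (R is closed under composition), so the schema is valid here.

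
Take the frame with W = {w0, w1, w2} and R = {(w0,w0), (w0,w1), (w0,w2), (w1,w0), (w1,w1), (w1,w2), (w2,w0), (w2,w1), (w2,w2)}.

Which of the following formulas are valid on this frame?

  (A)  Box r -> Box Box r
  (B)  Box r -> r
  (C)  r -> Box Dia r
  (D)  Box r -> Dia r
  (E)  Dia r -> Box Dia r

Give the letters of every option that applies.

A, B, C, D, E

R is reflexive: each world relates to itself.
R is symmetric: every R-edge is matched by its reverse.
R is transitive: R is closed under composition.
R is euclidean: any two R-successors of the same world are R-related.
R is serial: every world has an R-successor.
(A) Box r -> Box Box r is axiom 4; it is valid on a frame exactly when R is transitive. R is transitive, so valid.
(B) axiom T: valid iff R is reflexive. R is reflexive — valid.
(C) r -> Box Dia r (axiom B) characterises the symmetric frames. R is symmetric — valid.
(D) axiom D: valid iff R is serial. R is serial — valid.
(E) axiom 5: valid iff R is euclidean. R is euclidean — valid.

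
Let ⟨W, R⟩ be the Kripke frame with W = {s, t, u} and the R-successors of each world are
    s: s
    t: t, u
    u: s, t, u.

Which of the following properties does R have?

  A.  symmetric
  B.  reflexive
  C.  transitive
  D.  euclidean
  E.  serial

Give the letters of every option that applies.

(A) not symmetric: u R s but not s R u.
(B) reflexive: each world relates to itself.
(C) not transitive: t R u and u R s but not t R s.
(D) not euclidean: u R s and u R t but not s R t.
(E) serial: every world has an R-successor.

B, E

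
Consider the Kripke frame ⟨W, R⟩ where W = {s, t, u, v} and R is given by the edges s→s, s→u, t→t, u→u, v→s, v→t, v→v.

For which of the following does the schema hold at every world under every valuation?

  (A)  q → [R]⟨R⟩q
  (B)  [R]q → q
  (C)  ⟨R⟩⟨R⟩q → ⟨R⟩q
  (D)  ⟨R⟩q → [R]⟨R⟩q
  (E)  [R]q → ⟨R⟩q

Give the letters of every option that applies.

R is reflexive: each world relates to itself.
R is not symmetric: s R u but not u R s.
R is not transitive: v R s and s R u but not v R u.
R is not euclidean: s R u and s R s but not u R s.
R is serial: every world has an R-successor.
(A) q → [R]⟨R⟩q (axiom B) characterises the symmetric frames. R is not symmetric — not valid.
(B) [R]q → q is axiom T, which corresponds to reflexivity. R is reflexive — valid.
(C) the dual of axiom 4: valid iff R is transitive. R is not transitive — not valid.
(D) axiom 5: valid iff R is euclidean. R is not euclidean — not valid.
(E) [R]q → ⟨R⟩q (axiom D) characterises the serial frames. R is serial — valid.

B, E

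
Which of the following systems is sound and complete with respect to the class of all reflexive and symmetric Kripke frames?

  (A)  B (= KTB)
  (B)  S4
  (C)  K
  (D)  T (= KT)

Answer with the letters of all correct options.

(A) B (= KTB) is determined by exactly this class.
(B) S4 is determined by the class of reflexive and transitive frames.
(C) K is determined by the class of arbitrary frames.
(D) T (= KT) is determined by the class of reflexive frames.

A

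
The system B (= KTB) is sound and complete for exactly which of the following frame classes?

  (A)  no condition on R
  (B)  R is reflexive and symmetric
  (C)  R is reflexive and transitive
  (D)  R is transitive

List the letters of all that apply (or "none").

B

(A) this class determines K, not B (= KTB).
(B) B (= KTB) is sound and complete for exactly this class.
(C) this class determines S4, not B (= KTB).
(D) this class determines K4, not B (= KTB).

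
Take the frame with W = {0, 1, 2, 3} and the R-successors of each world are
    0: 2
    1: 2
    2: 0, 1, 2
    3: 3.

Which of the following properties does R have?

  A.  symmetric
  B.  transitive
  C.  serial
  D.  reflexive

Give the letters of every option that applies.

(A) symmetric: every R-edge is matched by its reverse.
(B) not transitive: 0 R 2 and 2 R 0 but not 0 R 0.
(C) serial: every world has an R-successor.
(D) not reflexive: not 0 R 0.

A, C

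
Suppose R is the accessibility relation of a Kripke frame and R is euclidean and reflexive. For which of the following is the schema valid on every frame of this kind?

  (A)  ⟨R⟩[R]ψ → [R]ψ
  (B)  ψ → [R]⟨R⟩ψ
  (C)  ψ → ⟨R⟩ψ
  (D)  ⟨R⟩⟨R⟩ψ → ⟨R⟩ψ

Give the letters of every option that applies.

A reflexive euclidean relation is also symmetric (from wRw and wRv the euclidean condition gives vRw) and hence transitive; it is an equivalence relation.
(A) ⟨R⟩[R]ψ → [R]ψ is the dual of axiom 5, which corresponds to the euclidean property. Every such R is euclidean — valid.
(B) axiom B: valid iff R is symmetric. Every such R is symmetric — valid.
(C) the dual of axiom T: valid iff R is reflexive. Every such R is reflexive — valid.
(D) ⟨R⟩⟨R⟩ψ → ⟨R⟩ψ is the dual of axiom 4, which corresponds to transitivity. Every such R is transitive — valid.

A, B, C, D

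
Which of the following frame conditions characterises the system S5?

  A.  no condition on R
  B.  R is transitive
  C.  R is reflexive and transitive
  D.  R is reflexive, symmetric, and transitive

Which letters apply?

D

(A) this class determines K, not S5.
(B) this class determines K4, not S5.
(C) this class determines S4, not S5.
(D) S5 is sound and complete for exactly this class.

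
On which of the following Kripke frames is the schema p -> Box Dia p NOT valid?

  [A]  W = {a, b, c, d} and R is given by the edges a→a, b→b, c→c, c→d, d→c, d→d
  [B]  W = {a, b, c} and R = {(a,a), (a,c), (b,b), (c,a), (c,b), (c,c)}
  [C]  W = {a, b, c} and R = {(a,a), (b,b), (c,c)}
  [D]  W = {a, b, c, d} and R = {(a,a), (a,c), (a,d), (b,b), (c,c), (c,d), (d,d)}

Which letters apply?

The schema p -> Box Dia p is axiom B; it is valid on a frame iff R is symmetric.
(A) R is symmetric (every R-edge is matched by its reverse), so the schema is valid here.
(B) R is not symmetric (c R b but not b R c), so the schema fails here.
(C) R is symmetric (every R-edge is matched by its reverse), so the schema is valid here.
(D) R is not symmetric (a R c but not c R a), so the schema fails here.

B, D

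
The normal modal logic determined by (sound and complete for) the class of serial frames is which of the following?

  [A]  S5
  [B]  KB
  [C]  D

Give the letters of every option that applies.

(A) S5 is determined by the class of reflexive, symmetric, and transitive frames.
(B) KB is determined by the class of symmetric frames.
(C) D is determined by exactly this class.

C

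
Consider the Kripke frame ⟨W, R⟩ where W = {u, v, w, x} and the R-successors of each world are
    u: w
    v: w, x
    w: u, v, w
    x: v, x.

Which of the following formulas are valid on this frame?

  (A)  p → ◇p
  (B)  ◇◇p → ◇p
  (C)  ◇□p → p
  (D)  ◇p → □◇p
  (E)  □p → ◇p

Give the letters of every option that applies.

C, E

R is not reflexive: not u R u.
R is symmetric: every R-edge is matched by its reverse.
R is not transitive: u R w and w R u but not u R u.
R is not euclidean: v R w and v R x but not w R x.
R is serial: every world has an R-successor.
(A) p → ◇p is the dual of axiom T; it is valid on a frame exactly when R is reflexive. R is not reflexive, so not valid.
(B) ◇◇p → ◇p is the dual of axiom 4; it is valid on a frame exactly when R is transitive. R is not transitive, so not valid.
(C) ◇□p → p (the dual of axiom B) characterises the symmetric frames. R is symmetric — valid.
(D) ◇p → □◇p is axiom 5; it is valid on a frame exactly when R is euclidean. R is not euclidean, so not valid.
(E) □p → ◇p (axiom D) characterises the serial frames. R is serial — valid.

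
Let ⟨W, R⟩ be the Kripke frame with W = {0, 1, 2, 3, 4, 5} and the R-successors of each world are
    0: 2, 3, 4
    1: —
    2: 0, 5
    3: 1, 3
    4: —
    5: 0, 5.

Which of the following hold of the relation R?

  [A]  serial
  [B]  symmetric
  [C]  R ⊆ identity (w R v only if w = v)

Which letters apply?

(A) not serial: 1 has no R-successor.
(B) not symmetric: 0 R 3 but not 3 R 0.
(C) not ⊆ identity: 0 R 2 with 0 ≠ 2.

none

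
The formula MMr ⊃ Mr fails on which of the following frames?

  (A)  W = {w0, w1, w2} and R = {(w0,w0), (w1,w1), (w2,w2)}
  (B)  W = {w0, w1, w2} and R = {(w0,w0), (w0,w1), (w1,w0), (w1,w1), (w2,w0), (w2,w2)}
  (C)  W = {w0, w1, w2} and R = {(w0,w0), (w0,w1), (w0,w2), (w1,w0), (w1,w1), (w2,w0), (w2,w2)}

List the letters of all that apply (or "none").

The schema MMr ⊃ Mr is the dual of axiom 4; it is valid on a frame iff R is transitive.
(A) R is transitive (R is closed under composition), so the schema is valid here.
(B) R is not transitive (w2 R w0 and w0 R w1 but not w2 R w1), so the schema fails here.
(C) R is not transitive (w1 R w0 and w0 R w2 but not w1 R w2), so the schema fails here.

B, C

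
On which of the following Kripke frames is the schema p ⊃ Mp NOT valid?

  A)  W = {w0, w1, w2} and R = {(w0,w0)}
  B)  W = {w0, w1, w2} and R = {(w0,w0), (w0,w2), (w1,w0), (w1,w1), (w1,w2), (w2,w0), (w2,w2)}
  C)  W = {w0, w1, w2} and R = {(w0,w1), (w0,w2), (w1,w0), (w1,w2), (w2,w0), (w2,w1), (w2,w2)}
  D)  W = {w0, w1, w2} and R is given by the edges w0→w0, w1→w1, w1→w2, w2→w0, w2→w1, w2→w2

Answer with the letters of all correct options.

A, C

The schema p ⊃ Mp is the dual of axiom T; it is valid on a frame iff R is reflexive.
(A) R is not reflexive (not w1 R w1), so the schema fails here.
(B) R is reflexive (each world relates to itself), so the schema is valid here.
(C) R is not reflexive (not w0 R w0), so the schema fails here.
(D) R is reflexive (each world relates to itself), so the schema is valid here.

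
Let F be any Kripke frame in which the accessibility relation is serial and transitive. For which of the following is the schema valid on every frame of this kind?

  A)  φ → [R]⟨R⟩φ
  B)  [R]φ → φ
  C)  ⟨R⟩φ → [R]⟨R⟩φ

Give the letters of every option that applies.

none

(A) φ → [R]⟨R⟩φ is axiom B, which corresponds to symmetry. Such an R need not be symmetric — not valid.
(B) [R]φ → φ is axiom T; it is valid on a frame exactly when R is reflexive. Such an R need not be reflexive, so not valid.
(C) ⟨R⟩φ → [R]⟨R⟩φ (axiom 5) characterises the euclidean frames. Such an R need not be euclidean — not valid.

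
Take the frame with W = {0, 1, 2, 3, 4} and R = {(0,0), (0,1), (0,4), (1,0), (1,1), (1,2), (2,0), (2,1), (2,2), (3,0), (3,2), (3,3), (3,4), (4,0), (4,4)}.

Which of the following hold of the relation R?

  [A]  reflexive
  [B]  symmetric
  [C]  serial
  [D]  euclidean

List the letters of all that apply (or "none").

(A) reflexive: each world relates to itself.
(B) not symmetric: 2 R 0 but not 0 R 2.
(C) serial: every world has an R-successor.
(D) not euclidean: 0 R 1 and 0 R 4 but not 1 R 4.

A, C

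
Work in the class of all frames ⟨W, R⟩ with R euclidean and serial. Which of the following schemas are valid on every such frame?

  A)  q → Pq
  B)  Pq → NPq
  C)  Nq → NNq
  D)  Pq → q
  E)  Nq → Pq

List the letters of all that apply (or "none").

B, E

(A) q → Pq is the dual of axiom T, which corresponds to reflexivity. Such an R need not be reflexive — not valid.
(B) Pq → NPq is axiom 5, which corresponds to the euclidean property. Every such R is euclidean — valid.
(C) Nq → NNq (axiom 4) characterises the transitive frames. Such an R need not be transitive — not valid.
(D) Pq → q is the converse of T; it holds exactly when R ⊆ identity. Such an R need not be a subset of the identity — not valid.
(E) Nq → Pq is axiom D; it is valid on a frame exactly when R is serial. Every such R is serial, so valid.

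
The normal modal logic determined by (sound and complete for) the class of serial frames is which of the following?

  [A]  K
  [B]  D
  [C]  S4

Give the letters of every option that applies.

(A) K is determined by the class of arbitrary frames.
(B) D is determined by exactly this class.
(C) S4 is determined by the class of reflexive and transitive frames.

B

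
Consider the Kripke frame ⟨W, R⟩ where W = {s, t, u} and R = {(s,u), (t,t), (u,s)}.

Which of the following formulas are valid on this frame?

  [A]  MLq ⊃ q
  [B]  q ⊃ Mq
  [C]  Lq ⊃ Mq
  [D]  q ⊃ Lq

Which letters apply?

R is not reflexive: not s R s.
R is symmetric: every R-edge is matched by its reverse.
R is serial: every world has an R-successor.
R is not a subset of the identity: s R u with s ≠ u.
(A) MLq ⊃ q (the dual of axiom B) characterises the symmetric frames. R is symmetric — valid.
(B) q ⊃ Mq is the dual of axiom T; it is valid on a frame exactly when R is reflexive. R is not reflexive, so not valid.
(C) Lq ⊃ Mq is axiom D, which corresponds to seriality. R is serial — valid.
(D) q ⊃ Lq (equivalent to ◇p→p) corresponds to R being a subset of the identity. Here R ⊄ identity, so not valid.

A, C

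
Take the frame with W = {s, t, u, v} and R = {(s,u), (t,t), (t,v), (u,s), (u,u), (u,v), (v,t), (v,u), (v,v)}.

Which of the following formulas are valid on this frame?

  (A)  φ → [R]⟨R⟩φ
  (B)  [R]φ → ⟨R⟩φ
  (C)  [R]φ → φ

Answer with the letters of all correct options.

R is not reflexive: not s R s.
R is symmetric: every R-edge is matched by its reverse.
R is serial: every world has an R-successor.
(A) φ → [R]⟨R⟩φ is axiom B, which corresponds to symmetry. R is symmetric — valid.
(B) [R]φ → ⟨R⟩φ (axiom D) characterises the serial frames. R is serial — valid.
(C) [R]φ → φ (axiom T) characterises the reflexive frames. R is not reflexive — not valid.

A, B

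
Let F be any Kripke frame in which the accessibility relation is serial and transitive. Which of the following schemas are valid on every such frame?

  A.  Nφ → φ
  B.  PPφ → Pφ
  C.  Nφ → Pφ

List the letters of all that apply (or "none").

B, C

(A) Nφ → φ is axiom T, which corresponds to reflexivity. Such an R need not be reflexive — not valid.
(B) PPφ → Pφ is the dual of axiom 4; it is valid on a frame exactly when R is transitive. Every such R is transitive, so valid.
(C) axiom D: valid iff R is serial. Every such R is serial — valid.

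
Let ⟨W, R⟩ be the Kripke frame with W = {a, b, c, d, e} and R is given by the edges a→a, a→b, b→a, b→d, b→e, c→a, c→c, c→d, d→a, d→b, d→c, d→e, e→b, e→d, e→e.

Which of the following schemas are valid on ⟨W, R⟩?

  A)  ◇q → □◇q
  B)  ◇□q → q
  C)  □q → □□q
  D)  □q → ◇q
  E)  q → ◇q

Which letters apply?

R is not reflexive: not b R b.
R is not symmetric: c R a but not a R c.
R is not transitive: a R b and b R d but not a R d.
R is not euclidean: b R a and b R d but not a R d.
R is serial: every world has an R-successor.
(A) axiom 5: valid iff R is euclidean. R is not euclidean — not valid.
(B) ◇□q → q is the dual of axiom B, which corresponds to symmetry. R is not symmetric — not valid.
(C) axiom 4: valid iff R is transitive. R is not transitive — not valid.
(D) □q → ◇q is axiom D, which corresponds to seriality. R is serial — valid.
(E) q → ◇q is the dual of axiom T; it is valid on a frame exactly when R is reflexive. R is not reflexive, so not valid.

D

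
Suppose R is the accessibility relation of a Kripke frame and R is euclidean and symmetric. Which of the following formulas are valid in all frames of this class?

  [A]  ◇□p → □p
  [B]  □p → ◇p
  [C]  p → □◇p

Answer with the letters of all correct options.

A, C

A symmetric euclidean relation is transitive (uRv and vRw give vRu by symmetry, then uRw by the euclidean condition, applied at v).
(A) the dual of axiom 5: valid iff R is euclidean. Every such R is euclidean — valid.
(B) □p → ◇p is axiom D, which corresponds to seriality. Such an R need not be serial — not valid.
(C) axiom B: valid iff R is symmetric. Every such R is symmetric — valid.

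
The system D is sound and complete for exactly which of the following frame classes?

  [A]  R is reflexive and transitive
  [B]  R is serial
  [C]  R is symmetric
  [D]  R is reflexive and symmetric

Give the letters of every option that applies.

(A) this class determines S4, not D.
(B) D is sound and complete for exactly this class.
(C) this class determines KB, not D.
(D) this class determines B (= KTB), not D.

B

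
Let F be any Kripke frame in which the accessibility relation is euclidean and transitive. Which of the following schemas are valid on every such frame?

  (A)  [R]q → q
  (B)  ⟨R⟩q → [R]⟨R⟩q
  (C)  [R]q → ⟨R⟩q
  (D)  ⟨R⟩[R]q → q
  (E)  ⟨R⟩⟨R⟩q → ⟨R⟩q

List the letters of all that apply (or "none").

B, E

(A) axiom T: valid iff R is reflexive. Such an R need not be reflexive — not valid.
(B) ⟨R⟩q → [R]⟨R⟩q is axiom 5; it is valid on a frame exactly when R is euclidean. Every such R is euclidean, so valid.
(C) [R]q → ⟨R⟩q (axiom D) characterises the serial frames. Such an R need not be serial — not valid.
(D) ⟨R⟩[R]q → q is the dual of axiom B; it is valid on a frame exactly when R is symmetric. Such an R need not be symmetric, so not valid.
(E) the dual of axiom 4: valid iff R is transitive. Every such R is transitive — valid.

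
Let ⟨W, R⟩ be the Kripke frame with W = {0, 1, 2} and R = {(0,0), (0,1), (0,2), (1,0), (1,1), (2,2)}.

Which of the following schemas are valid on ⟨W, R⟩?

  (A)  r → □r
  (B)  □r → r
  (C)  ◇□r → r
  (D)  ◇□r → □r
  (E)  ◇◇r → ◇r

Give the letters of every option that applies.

R is reflexive: each world relates to itself.
R is not symmetric: 0 R 2 but not 2 R 0.
R is not transitive: 1 R 0 and 0 R 2 but not 1 R 2.
R is not euclidean: 0 R 1 and 0 R 2 but not 1 R 2.
R is not a subset of the identity: 0 R 1 with 0 ≠ 1.
(A) r → □r is equivalent to ◇p→p; it holds exactly when R ⊆ identity. Here R ⊄ identity — not valid.
(B) □r → r (axiom T) characterises the reflexive frames. R is reflexive — valid.
(C) the dual of axiom B: valid iff R is symmetric. R is not symmetric — not valid.
(D) ◇□r → □r is the dual of axiom 5, which corresponds to the euclidean property. R is not euclidean — not valid.
(E) ◇◇r → ◇r is the dual of axiom 4; it is valid on a frame exactly when R is transitive. R is not transitive, so not valid.

B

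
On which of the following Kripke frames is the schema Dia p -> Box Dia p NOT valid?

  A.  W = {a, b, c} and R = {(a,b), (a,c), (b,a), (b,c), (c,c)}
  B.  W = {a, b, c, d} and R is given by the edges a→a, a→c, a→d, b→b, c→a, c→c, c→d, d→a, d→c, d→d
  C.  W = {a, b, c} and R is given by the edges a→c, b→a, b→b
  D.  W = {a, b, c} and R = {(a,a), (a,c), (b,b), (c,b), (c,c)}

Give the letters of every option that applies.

The schema Dia p -> Box Dia p is axiom 5; it is valid on a frame iff R is euclidean.
(A) R is not euclidean (a R c and a R b but not c R b), so the schema fails here.
(B) R is euclidean (any two R-successors of the same world are R-related), so the schema is valid here.
(C) R is not euclidean (b R a and b R b but not a R b), so the schema fails here.
(D) R is not euclidean (a R c and a R a but not c R a), so the schema fails here.

A, C, D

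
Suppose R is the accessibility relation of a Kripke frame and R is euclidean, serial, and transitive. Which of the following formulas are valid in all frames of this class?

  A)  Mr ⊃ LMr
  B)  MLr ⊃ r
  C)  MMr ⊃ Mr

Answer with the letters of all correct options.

A, C

(A) axiom 5: valid iff R is euclidean. Every such R is euclidean — valid.
(B) MLr ⊃ r is the dual of axiom B; it is valid on a frame exactly when R is symmetric. Such an R need not be symmetric, so not valid.
(C) MMr ⊃ Mr (the dual of axiom 4) characterises the transitive frames. Every such R is transitive — valid.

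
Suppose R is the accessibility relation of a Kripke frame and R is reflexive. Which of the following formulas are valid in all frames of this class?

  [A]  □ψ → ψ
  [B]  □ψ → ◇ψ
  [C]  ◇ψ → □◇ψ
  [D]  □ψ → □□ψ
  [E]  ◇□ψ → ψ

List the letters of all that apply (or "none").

A reflexive relation is serial.
(A) □ψ → ψ is axiom T, which corresponds to reflexivity. Every such R is reflexive — valid.
(B) □ψ → ◇ψ is axiom D; it is valid on a frame exactly when R is serial. Every such R is serial, so valid.
(C) ◇ψ → □◇ψ is axiom 5, which corresponds to the euclidean property. Such an R need not be euclidean — not valid.
(D) □ψ → □□ψ is axiom 4, which corresponds to transitivity. Such an R need not be transitive — not valid.
(E) ◇□ψ → ψ is the dual of axiom B; it is valid on a frame exactly when R is symmetric. Such an R need not be symmetric, so not valid.

A, B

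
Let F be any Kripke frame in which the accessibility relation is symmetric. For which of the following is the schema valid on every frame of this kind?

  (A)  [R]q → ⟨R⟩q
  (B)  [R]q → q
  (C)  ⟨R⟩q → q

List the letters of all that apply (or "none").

none

(A) [R]q → ⟨R⟩q is axiom D; it is valid on a frame exactly when R is serial. Such an R need not be serial, so not valid.
(B) [R]q → q is axiom T; it is valid on a frame exactly when R is reflexive. Such an R need not be reflexive, so not valid.
(C) ⟨R⟩q → q is the converse of T; it holds exactly when R ⊆ identity. Such an R need not be a subset of the identity — not valid.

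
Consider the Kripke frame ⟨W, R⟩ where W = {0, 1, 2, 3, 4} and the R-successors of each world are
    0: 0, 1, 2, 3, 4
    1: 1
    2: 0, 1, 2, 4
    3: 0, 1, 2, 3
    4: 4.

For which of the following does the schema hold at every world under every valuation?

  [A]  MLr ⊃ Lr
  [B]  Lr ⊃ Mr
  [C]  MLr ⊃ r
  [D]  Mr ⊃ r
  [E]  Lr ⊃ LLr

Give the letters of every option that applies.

R is not symmetric: 0 R 1 but not 1 R 0.
R is not transitive: 2 R 0 and 0 R 3 but not 2 R 3.
R is not euclidean: 0 R 1 and 0 R 0 but not 1 R 0.
R is serial: every world has an R-successor.
R is not a subset of the identity: 0 R 1 with 0 ≠ 1.
(A) MLr ⊃ Lr is the dual of axiom 5; it is valid on a frame exactly when R is euclidean. R is not euclidean, so not valid.
(B) axiom D: valid iff R is serial. R is serial — valid.
(C) the dual of axiom B: valid iff R is symmetric. R is not symmetric — not valid.
(D) Mr ⊃ r is valid only on frames where every R-edge is a self-loop. Here R ⊄ identity — not valid.
(E) Lr ⊃ LLr is axiom 4; it is valid on a frame exactly when R is transitive. R is not transitive, so not valid.

B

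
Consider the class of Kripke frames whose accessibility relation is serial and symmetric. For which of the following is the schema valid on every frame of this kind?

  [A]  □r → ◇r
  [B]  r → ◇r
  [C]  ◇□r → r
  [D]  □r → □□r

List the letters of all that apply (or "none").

A, C

(A) □r → ◇r is axiom D, which corresponds to seriality. Every such R is serial — valid.
(B) r → ◇r is the dual of axiom T; it is valid on a frame exactly when R is reflexive. Such an R need not be reflexive, so not valid.
(C) ◇□r → r is the dual of axiom B, which corresponds to symmetry. Every such R is symmetric — valid.
(D) □r → □□r (axiom 4) characterises the transitive frames. Such an R need not be transitive — not valid.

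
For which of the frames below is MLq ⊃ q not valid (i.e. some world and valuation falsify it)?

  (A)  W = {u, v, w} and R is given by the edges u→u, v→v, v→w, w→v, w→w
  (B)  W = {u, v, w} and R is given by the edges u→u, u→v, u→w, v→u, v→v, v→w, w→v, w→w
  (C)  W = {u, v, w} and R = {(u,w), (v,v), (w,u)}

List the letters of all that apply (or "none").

The schema MLq ⊃ q is the dual of axiom B; it is valid on a frame iff R is symmetric.
(A) R is symmetric (every R-edge is matched by its reverse), so the schema is valid here.
(B) R is not symmetric (u R w but not w R u), so the schema fails here.
(C) R is symmetric (every R-edge is matched by its reverse), so the schema is valid here.

B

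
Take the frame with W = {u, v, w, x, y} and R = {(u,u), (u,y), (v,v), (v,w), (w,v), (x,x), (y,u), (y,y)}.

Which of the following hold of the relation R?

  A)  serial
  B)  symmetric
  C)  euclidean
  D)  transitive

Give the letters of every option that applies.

(A) serial: every world has an R-successor.
(B) symmetric: every R-edge is matched by its reverse.
(C) not euclidean: v R w and v R w but not w R w.
(D) not transitive: w R v and v R w but not w R w.

A, B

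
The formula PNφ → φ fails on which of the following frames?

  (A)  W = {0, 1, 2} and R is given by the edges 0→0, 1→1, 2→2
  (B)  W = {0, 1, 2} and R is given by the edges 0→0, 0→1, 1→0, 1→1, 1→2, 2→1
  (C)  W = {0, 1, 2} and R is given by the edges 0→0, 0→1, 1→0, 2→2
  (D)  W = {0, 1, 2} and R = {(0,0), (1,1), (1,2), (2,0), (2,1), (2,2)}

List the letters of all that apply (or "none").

D

The schema PNφ → φ is the dual of axiom B; it is valid on a frame iff R is symmetric.
(A) R is symmetric (every R-edge is matched by its reverse), so the schema is valid here.
(B) R is symmetric (every R-edge is matched by its reverse), so the schema is valid here.
(C) R is symmetric (every R-edge is matched by its reverse), so the schema is valid here.
(D) R is not symmetric (2 R 0 but not 0 R 2), so the schema fails here.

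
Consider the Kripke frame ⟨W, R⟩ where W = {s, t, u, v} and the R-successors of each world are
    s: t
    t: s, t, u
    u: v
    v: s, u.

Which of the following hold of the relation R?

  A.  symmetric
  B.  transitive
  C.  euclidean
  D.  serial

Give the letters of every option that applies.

D

(A) not symmetric: t R u but not u R t.
(B) not transitive: s R t and t R s but not s R s.
(C) not euclidean: t R s and t R u but not s R u.
(D) serial: every world has an R-successor.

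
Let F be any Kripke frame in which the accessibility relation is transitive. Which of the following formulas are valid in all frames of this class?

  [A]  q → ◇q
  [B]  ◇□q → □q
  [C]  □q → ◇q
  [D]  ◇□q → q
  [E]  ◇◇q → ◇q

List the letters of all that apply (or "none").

(A) q → ◇q is the dual of axiom T; it is valid on a frame exactly when R is reflexive. Such an R need not be reflexive, so not valid.
(B) ◇□q → □q (the dual of axiom 5) characterises the euclidean frames. Such an R need not be euclidean — not valid.
(C) □q → ◇q is axiom D; it is valid on a frame exactly when R is serial. Such an R need not be serial, so not valid.
(D) the dual of axiom B: valid iff R is symmetric. Such an R need not be symmetric — not valid.
(E) the dual of axiom 4: valid iff R is transitive. Every such R is transitive — valid.

E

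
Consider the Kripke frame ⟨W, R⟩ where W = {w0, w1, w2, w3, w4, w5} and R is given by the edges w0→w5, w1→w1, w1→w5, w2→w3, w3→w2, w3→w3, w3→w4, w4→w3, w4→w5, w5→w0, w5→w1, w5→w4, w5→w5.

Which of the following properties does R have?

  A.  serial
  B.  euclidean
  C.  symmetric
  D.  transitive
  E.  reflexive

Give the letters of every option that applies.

A, C

(A) serial: every world has an R-successor.
(B) not euclidean: w3 R w2 and w3 R w4 but not w2 R w4.
(C) symmetric: every R-edge is matched by its reverse.
(D) not transitive: w0 R w5 and w5 R w0 but not w0 R w0.
(E) not reflexive: not w0 R w0.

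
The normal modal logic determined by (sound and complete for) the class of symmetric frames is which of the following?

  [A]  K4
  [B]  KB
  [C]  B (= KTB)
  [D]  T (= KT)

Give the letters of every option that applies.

B

(A) K4 is determined by the class of transitive frames.
(B) KB is determined by exactly this class.
(C) B (= KTB) is determined by the class of reflexive and symmetric frames.
(D) T (= KT) is determined by the class of reflexive frames.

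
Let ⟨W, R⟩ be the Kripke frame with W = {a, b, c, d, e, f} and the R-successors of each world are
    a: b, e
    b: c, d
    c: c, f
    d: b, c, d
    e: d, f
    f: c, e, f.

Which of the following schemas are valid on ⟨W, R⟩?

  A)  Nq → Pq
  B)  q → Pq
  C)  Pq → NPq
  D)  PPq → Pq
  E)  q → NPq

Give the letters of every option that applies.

A

R is not reflexive: not a R a.
R is not symmetric: a R b but not b R a.
R is not transitive: a R b and b R c but not a R c.
R is not euclidean: a R b and a R e but not b R e.
R is serial: every world has an R-successor.
(A) Nq → Pq is axiom D; it is valid on a frame exactly when R is serial. R is serial, so valid.
(B) q → Pq is the dual of axiom T; it is valid on a frame exactly when R is reflexive. R is not reflexive, so not valid.
(C) axiom 5: valid iff R is euclidean. R is not euclidean — not valid.
(D) PPq → Pq (the dual of axiom 4) characterises the transitive frames. R is not transitive — not valid.
(E) q → NPq (axiom B) characterises the symmetric frames. R is not symmetric — not valid.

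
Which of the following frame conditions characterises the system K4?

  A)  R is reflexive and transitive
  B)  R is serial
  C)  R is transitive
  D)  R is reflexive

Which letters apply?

(A) this class determines S4, not K4.
(B) this class determines D, not K4.
(C) K4 is sound and complete for exactly this class.
(D) this class determines T (= KT), not K4.

C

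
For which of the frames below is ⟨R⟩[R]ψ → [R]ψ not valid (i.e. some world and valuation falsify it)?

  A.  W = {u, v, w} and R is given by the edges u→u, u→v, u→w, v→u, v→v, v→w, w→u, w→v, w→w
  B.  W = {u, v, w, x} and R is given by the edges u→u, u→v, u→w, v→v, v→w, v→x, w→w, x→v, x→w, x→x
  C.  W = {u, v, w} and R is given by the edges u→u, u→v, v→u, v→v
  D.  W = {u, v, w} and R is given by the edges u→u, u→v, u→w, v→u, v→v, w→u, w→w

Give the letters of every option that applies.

The schema ⟨R⟩[R]ψ → [R]ψ is the dual of axiom 5; it is valid on a frame iff R is euclidean.
(A) R is euclidean (any two R-successors of the same world are R-related), so the schema is valid here.
(B) R is not euclidean (u R v and u R u but not v R u), so the schema fails here.
(C) R is euclidean (any two R-successors of the same world are R-related), so the schema is valid here.
(D) R is not euclidean (u R v and u R w but not v R w), so the schema fails here.

B, D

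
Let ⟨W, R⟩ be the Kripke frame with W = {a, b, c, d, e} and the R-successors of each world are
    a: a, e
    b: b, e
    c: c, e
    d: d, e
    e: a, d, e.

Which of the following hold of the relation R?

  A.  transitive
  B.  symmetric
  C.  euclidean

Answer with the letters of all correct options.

none

(A) not transitive: a R e and e R d but not a R d.
(B) not symmetric: b R e but not e R b.
(C) not euclidean: b R e and b R b but not e R b.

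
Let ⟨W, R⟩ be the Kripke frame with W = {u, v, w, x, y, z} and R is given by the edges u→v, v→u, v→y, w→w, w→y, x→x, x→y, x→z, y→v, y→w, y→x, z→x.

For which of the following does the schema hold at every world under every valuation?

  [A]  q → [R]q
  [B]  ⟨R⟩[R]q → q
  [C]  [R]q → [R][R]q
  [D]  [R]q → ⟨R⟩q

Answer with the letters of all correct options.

R is symmetric: every R-edge is matched by its reverse.
R is not transitive: u R v and v R u but not u R u.
R is serial: every world has an R-successor.
R is not a subset of the identity: u R v with u ≠ v.
(A) q → [R]q is valid only on frames where every R-edge is a self-loop. Here R ⊄ identity — not valid.
(B) the dual of axiom B: valid iff R is symmetric. R is symmetric — valid.
(C) [R]q → [R][R]q is axiom 4; it is valid on a frame exactly when R is transitive. R is not transitive, so not valid.
(D) [R]q → ⟨R⟩q (axiom D) characterises the serial frames. R is serial — valid.

B, D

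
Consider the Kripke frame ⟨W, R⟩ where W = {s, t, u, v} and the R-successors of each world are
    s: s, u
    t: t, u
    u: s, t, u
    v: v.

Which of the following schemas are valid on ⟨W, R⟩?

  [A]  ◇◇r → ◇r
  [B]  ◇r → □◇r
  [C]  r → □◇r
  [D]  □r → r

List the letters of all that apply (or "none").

C, D

R is reflexive: each world relates to itself.
R is symmetric: every R-edge is matched by its reverse.
R is not transitive: s R u and u R t but not s R t.
R is not euclidean: u R s and u R t but not s R t.
(A) ◇◇r → ◇r is the dual of axiom 4, which corresponds to transitivity. R is not transitive — not valid.
(B) ◇r → □◇r is axiom 5, which corresponds to the euclidean property. R is not euclidean — not valid.
(C) r → □◇r is axiom B; it is valid on a frame exactly when R is symmetric. R is symmetric, so valid.
(D) □r → r is axiom T; it is valid on a frame exactly when R is reflexive. R is reflexive, so valid.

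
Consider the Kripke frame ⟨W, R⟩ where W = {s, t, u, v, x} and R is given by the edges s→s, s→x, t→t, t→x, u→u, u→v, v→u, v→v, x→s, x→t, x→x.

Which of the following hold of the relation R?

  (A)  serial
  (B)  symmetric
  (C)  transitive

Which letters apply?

A, B

(A) serial: every world has an R-successor.
(B) symmetric: every R-edge is matched by its reverse.
(C) not transitive: s R x and x R t but not s R t.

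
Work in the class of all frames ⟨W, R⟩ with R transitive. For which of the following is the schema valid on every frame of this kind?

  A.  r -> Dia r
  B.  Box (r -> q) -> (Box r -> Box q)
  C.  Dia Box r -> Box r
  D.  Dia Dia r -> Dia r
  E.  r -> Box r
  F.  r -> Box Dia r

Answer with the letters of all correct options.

B, D

(A) r -> Dia r is the dual of axiom T; it is valid on a frame exactly when R is reflexive. Such an R need not be reflexive, so not valid.
(B) this is just K, valid on every normal frame.
(C) Dia Box r -> Box r is the dual of axiom 5, which corresponds to the euclidean property. Such an R need not be euclidean — not valid.
(D) Dia Dia r -> Dia r (the dual of axiom 4) characterises the transitive frames. Every such R is transitive — valid.
(E) r -> Box r is valid only on frames where every R-edge is a self-loop. Such an R need not be a subset of the identity — not valid.
(F) r -> Box Dia r is axiom B, which corresponds to symmetry. Such an R need not be symmetric — not valid.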